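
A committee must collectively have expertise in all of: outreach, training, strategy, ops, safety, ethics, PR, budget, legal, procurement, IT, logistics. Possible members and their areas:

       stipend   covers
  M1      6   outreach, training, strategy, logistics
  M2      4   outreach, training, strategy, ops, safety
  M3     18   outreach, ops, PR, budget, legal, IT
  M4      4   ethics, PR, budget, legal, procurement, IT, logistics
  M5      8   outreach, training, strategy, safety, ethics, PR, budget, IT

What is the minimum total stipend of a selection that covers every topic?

8

M2, M4 cover every topic at stipend 4 + 4 = 8.
Any cover uses at least 2 members; among all covering selections none totals below 8.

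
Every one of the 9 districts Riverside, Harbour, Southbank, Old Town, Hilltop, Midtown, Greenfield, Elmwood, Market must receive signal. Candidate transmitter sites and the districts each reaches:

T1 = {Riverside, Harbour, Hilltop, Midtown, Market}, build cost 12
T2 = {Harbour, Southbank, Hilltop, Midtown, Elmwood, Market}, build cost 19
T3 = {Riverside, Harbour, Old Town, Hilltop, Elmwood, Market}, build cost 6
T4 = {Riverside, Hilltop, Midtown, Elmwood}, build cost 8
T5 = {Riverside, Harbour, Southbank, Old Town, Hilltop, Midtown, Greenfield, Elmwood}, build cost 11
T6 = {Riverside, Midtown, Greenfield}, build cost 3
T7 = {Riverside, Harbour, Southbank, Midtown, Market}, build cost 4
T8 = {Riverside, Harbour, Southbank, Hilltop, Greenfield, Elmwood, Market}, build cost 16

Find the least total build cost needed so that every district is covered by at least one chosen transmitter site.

T3, T6, T7 cover every district at build cost 6 + 3 + 4 = 13.
Any cover uses at least 2 transmitter sites; among all covering selections none totals below 13.

13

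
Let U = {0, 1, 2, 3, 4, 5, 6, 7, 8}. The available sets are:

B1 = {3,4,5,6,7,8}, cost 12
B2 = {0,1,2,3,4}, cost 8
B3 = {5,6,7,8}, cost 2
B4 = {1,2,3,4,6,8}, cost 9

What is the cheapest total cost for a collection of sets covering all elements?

B2, B3 cover every element at cost 8 + 2 = 10.
Any cover uses at least 2 sets; among all covering selections none totals below 10.

10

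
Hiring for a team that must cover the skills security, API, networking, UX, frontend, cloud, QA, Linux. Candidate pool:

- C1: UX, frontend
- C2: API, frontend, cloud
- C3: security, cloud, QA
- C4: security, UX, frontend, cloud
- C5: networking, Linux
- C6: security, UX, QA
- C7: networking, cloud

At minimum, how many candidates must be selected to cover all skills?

C2, C5, C6 together cover {security, API, networking, UX, frontend, cloud, QA, Linux} — every skill.
No 2 of the 7 candidates cover everything (all 21 pairs fall short), so 3 is minimum.
Greedy (largest uncovered first) would take C4, C5, C2, C3 — 4 candidates — but 3 suffice.

3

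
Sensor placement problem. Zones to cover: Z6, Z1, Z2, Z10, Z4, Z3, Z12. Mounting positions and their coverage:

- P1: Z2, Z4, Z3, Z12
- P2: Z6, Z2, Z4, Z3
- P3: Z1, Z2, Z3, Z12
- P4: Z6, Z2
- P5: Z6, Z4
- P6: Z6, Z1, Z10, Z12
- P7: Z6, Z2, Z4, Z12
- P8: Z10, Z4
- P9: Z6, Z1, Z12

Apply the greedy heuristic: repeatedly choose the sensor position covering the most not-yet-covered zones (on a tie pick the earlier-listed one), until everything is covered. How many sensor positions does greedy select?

Pick 1: P1 covers 4 new zones (Z2, Z4, Z3, Z12).
Pick 2: P6 covers 3 new zones (Z6, Z1, Z10).
Greedy uses 2 sensor positions.

2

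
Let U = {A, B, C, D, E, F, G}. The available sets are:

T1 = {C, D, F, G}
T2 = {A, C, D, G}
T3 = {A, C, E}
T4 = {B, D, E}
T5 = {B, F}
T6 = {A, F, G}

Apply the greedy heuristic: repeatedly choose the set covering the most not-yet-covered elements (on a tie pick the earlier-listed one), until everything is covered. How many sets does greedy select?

3

Pick 1: T1 covers 4 new elements (C, D, F, G).
Pick 2: T3 covers 2 new elements (A, E).
Pick 3: T4 covers 1 new elements (B).
Greedy uses 3 sets.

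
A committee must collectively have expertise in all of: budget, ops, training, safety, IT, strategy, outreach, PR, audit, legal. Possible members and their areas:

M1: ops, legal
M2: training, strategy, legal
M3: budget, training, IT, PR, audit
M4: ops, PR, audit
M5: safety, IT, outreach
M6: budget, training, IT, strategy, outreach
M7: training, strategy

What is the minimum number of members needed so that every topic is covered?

4

M1, M2, M3, M5 together cover {budget, ops, training, safety, IT, strategy, outreach, PR, audit, legal} — every topic.
No 3 of the 7 members cover everything (all 35 triples fall short), so 4 is minimum.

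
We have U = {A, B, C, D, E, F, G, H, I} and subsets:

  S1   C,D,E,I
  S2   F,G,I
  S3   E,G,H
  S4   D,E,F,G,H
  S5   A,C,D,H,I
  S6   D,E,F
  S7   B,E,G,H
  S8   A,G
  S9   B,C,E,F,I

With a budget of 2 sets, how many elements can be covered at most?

Choosing S4, S5 covers {A, C, D, E, F, G, H, I} — 8 elements.
No choice of 2 sets does better; here B is left uncovered.

8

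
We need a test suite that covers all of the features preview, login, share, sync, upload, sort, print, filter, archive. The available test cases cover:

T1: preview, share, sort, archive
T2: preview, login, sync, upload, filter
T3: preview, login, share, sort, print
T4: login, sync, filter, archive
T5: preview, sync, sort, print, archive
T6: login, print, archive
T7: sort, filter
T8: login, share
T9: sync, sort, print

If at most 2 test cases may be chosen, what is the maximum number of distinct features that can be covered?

Choosing T1, T2 covers {preview, login, share, sync, upload, sort, filter, archive} — 8 features.
No choice of 2 test cases does better; here print is left uncovered.

8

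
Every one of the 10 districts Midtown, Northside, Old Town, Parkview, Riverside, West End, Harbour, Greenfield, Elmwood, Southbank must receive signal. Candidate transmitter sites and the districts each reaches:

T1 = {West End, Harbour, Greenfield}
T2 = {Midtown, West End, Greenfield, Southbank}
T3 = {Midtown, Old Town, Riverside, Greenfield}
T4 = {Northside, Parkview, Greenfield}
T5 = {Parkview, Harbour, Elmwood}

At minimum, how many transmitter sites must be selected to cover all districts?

4

T2, T3, T4, T5 together cover {Midtown, Northside, Old Town, Parkview, Riverside, West End, Harbour, Greenfield, Elmwood, Southbank} — every district.
No 3 of the 5 transmitter sites cover everything (all 10 triples fall short), so 4 is minimum.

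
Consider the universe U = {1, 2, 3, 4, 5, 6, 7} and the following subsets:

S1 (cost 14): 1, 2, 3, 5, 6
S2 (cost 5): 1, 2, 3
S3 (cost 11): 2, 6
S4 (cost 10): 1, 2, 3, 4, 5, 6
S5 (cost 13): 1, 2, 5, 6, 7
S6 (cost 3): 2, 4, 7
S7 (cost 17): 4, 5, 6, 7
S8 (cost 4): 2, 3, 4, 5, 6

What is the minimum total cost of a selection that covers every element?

S2, S6, S8 cover every element at cost 5 + 3 + 4 = 12.
Any cover uses at least 2 sets; among all covering selections none totals below 12.

12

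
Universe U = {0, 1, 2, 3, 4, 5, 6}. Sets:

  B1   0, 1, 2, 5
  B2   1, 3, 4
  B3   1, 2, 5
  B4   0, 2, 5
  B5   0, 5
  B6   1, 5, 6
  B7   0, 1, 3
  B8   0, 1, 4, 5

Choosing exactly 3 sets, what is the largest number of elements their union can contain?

7

Choosing B1, B2, B6 covers {0, 1, 2, 3, 4, 5, 6} — 7 elements.
That is all 7 elements.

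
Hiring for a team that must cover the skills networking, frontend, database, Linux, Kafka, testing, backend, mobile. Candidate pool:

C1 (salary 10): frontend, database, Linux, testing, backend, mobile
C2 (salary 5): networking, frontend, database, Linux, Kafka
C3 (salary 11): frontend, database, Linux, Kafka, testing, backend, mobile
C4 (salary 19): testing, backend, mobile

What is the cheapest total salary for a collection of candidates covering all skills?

15

C1, C2 cover every skill at salary 10 + 5 = 15.
Any cover uses at least 2 candidates; among all covering selections none totals below 15.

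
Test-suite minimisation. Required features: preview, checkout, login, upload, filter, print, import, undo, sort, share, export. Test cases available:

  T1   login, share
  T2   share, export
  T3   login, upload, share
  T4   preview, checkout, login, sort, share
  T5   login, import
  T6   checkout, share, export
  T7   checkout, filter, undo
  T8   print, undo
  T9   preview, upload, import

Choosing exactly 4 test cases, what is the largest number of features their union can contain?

10

Choosing T2, T4, T7, T9 covers {preview, checkout, login, upload, filter, import, undo, sort, share, export} — 10 features.
No choice of 4 test cases does better; here print is left uncovered.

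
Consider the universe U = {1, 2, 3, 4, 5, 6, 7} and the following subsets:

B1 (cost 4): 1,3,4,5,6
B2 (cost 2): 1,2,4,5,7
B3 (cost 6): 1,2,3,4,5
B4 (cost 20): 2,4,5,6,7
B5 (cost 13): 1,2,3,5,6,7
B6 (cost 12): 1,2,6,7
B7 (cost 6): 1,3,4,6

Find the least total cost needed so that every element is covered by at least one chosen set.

B1, B2 cover every element at cost 4 + 2 = 6.
Any cover uses at least 2 sets; among all covering selections none totals below 6.

6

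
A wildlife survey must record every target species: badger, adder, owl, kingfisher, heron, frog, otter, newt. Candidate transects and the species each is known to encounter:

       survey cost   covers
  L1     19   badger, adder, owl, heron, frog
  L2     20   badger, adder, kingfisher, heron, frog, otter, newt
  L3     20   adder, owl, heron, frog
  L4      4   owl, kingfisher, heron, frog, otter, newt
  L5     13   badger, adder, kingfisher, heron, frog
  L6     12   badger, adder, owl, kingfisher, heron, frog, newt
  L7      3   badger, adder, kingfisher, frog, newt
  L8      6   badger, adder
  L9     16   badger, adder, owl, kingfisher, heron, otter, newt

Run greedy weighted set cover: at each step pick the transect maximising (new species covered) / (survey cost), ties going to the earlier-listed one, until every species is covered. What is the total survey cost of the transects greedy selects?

7

Pick 1: L7 adds 5 new (badger, adder, kingfisher, frog, newt) at survey cost 3 (ratio 5/3).
Pick 2: L4 adds 3 new (owl, heron, otter) at survey cost 4 (ratio 3/4).
Greedy total survey cost: 3 + 4 = 7.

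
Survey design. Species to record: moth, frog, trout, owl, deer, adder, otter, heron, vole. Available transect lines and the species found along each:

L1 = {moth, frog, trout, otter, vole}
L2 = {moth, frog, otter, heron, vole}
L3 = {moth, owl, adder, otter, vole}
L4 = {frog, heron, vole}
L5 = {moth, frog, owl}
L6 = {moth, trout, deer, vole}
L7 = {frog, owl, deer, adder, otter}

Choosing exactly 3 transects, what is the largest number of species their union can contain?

9

Choosing L1, L2, L7 covers {moth, frog, trout, owl, deer, adder, otter, heron, vole} — 9 species.
That is all 9 species.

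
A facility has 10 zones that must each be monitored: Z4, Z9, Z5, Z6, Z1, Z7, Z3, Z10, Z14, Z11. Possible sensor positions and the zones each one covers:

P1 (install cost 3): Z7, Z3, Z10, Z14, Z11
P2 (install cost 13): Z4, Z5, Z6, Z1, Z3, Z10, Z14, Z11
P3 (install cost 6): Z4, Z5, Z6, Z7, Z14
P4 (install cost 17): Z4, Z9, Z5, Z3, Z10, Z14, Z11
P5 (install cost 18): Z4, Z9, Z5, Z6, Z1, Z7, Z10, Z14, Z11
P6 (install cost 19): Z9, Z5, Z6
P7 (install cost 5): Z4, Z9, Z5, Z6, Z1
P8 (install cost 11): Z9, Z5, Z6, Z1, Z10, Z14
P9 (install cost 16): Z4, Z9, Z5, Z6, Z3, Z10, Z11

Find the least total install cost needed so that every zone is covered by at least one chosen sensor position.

P1, P7 cover every zone at install cost 3 + 5 = 8.
Any cover uses at least 2 sensor positions; among all covering selections none totals below 8.

8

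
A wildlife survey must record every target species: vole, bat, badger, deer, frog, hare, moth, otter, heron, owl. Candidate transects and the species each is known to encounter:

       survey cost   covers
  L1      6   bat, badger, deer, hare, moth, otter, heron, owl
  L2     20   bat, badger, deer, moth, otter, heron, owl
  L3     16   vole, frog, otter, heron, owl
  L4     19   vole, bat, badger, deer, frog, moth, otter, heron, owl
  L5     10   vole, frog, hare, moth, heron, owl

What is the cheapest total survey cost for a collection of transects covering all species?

L1, L5 cover every species at survey cost 6 + 10 = 16.
Any cover uses at least 2 transects; among all covering selections none totals below 16.

16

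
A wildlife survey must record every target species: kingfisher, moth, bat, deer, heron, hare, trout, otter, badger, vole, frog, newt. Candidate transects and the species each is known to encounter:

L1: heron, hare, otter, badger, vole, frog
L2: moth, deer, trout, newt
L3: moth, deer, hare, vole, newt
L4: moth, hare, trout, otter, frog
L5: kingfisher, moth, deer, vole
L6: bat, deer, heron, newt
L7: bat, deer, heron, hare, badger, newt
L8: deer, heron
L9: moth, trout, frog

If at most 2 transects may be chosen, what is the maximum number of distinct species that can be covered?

Choosing L1, L2 covers {moth, deer, heron, hare, trout, otter, badger, vole, frog, newt} — 10 species.
No choice of 2 transects does better; here kingfisher, bat are left uncovered.

10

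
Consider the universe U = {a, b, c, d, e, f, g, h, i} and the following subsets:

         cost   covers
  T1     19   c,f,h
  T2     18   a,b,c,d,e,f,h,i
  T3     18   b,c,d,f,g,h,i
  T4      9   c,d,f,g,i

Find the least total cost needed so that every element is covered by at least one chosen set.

27

T2, T4 cover every element at cost 18 + 9 = 27.
Any cover uses at least 2 sets; among all covering selections none totals below 27.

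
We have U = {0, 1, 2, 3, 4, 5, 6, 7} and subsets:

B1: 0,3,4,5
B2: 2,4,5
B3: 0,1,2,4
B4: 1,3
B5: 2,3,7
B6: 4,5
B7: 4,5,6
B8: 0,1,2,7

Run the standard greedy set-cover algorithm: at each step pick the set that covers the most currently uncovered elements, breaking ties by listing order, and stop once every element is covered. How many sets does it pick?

Pick 1: B1 covers 4 new elements (0, 3, 4, 5).
Pick 2: B8 covers 3 new elements (1, 2, 7).
Pick 3: B7 covers 1 new elements (6).
Greedy uses 3 sets.

3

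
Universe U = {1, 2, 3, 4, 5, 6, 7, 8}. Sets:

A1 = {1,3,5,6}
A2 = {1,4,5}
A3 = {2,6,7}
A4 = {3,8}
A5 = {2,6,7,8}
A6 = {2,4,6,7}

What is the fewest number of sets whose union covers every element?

3

A1, A2, A5 together cover {1, 2, 3, 4, 5, 6, 7, 8} — every element.
No 2 of the 6 sets cover everything (all 15 pairs fall short), so 3 is minimum.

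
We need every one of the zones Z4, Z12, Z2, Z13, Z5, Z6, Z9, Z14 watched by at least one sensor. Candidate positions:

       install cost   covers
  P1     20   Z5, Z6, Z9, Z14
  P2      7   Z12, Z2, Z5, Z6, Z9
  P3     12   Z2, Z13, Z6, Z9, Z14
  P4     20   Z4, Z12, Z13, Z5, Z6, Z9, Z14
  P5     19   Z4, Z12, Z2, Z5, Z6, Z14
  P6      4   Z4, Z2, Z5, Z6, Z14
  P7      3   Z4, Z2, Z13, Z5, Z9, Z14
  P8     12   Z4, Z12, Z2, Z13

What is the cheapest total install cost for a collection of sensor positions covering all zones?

10

P2, P7 cover every zone at install cost 7 + 3 = 10.
Any cover uses at least 2 sensor positions; among all covering selections none totals below 10.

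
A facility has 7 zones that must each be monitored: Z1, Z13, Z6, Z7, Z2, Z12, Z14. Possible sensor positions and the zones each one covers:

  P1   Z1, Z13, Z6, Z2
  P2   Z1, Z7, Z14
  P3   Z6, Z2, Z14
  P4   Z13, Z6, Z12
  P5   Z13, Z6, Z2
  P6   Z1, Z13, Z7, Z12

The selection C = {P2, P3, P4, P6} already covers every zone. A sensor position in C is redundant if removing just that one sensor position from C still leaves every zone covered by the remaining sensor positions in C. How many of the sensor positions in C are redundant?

Drop P2: the rest still cover every zone — redundant.
Drop P3: Z2 uncovered — not redundant.
Drop P4: the rest still cover every zone — redundant.
Drop P6: the rest still cover every zone — redundant.
3 redundant: P2, P4, P6.

3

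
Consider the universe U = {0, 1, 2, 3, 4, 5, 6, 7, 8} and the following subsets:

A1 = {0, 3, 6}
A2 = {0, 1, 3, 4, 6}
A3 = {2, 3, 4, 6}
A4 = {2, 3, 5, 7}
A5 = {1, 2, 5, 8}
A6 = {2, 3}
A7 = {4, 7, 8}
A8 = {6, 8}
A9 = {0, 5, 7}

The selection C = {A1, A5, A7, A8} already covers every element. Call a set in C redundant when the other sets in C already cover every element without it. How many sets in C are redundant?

Drop A1: 0, 3 uncovered — not redundant.
Drop A5: 1, 2, 5 uncovered — not redundant.
Drop A7: 4, 7 uncovered — not redundant.
Drop A8: the rest still cover every element — redundant.
1 redundant: A8.

1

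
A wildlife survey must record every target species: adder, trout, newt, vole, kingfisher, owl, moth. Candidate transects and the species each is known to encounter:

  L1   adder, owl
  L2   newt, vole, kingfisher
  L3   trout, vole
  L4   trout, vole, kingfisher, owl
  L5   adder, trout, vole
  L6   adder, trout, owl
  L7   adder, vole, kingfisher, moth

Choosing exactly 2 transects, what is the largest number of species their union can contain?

6

Choosing L2, L6 covers {adder, trout, newt, vole, kingfisher, owl} — 6 species.
No choice of 2 transects does better; here moth is left uncovered.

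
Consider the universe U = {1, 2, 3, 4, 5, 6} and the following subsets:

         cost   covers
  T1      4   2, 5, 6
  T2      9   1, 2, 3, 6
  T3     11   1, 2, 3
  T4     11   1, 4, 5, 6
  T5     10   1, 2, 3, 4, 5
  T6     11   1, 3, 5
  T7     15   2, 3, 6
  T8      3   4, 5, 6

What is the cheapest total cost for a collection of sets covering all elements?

T2, T8 cover every element at cost 9 + 3 = 12.
Any cover uses at least 2 sets; among all covering selections none totals below 12.

12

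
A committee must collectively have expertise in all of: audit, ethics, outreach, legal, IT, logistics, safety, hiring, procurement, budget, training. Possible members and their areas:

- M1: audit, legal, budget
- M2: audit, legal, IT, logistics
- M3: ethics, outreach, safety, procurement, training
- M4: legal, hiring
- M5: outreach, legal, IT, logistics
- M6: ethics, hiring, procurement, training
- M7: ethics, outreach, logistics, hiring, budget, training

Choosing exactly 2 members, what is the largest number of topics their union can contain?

9

Choosing M2, M3 covers {audit, ethics, outreach, legal, IT, logistics, safety, procurement, training} — 9 topics.
No choice of 2 members does better; here hiring, budget are left uncovered.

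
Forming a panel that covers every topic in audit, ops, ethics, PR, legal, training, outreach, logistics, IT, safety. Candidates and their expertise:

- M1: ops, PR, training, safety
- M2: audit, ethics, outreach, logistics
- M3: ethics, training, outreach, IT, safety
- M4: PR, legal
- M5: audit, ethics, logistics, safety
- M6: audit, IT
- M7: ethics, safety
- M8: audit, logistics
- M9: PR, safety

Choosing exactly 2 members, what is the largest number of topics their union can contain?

8

Choosing M1, M2 covers {audit, ops, ethics, PR, training, outreach, logistics, safety} — 8 topics.
No choice of 2 members does better; here legal, IT are left uncovered.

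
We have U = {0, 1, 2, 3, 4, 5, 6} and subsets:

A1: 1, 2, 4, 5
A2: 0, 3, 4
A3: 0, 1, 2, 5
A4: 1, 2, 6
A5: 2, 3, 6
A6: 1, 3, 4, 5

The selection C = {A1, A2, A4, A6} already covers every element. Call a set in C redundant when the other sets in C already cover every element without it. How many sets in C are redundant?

Drop A1: the rest still cover every element — redundant.
Drop A2: 0 uncovered — not redundant.
Drop A4: 6 uncovered — not redundant.
Drop A6: the rest still cover every element — redundant.
2 redundant: A1, A6.

2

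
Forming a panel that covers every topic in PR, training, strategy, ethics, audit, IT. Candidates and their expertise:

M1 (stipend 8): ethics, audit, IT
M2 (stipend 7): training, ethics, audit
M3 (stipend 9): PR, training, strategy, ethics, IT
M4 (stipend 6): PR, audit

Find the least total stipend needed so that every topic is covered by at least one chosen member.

15

M3, M4 cover every topic at stipend 9 + 6 = 15.
Any cover uses at least 2 members; among all covering selections none totals below 15.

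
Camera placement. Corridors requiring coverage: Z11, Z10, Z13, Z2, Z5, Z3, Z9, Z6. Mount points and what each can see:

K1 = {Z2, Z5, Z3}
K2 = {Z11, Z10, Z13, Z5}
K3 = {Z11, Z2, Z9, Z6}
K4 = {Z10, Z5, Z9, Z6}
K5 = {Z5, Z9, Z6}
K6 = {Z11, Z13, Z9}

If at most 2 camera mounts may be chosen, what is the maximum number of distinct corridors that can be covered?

Choosing K2, K3 covers {Z11, Z10, Z13, Z2, Z5, Z9, Z6} — 7 corridors.
No choice of 2 camera mounts does better; here Z3 is left uncovered.

7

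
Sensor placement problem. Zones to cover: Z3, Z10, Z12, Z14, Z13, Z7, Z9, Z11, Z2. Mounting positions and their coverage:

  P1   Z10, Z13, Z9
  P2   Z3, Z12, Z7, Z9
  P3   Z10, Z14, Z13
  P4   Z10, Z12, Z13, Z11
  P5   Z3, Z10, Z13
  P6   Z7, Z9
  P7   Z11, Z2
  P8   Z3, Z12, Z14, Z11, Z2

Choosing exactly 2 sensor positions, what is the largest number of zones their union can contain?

8

Choosing P1, P8 covers {Z3, Z10, Z12, Z14, Z13, Z9, Z11, Z2} — 8 zones.
No choice of 2 sensor positions does better; here Z7 is left uncovered.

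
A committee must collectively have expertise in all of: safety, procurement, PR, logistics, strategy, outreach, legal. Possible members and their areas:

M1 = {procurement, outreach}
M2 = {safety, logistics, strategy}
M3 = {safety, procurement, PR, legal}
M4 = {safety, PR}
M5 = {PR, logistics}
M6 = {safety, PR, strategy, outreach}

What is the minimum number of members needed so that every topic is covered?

M1, M2, M3 together cover {safety, procurement, PR, logistics, strategy, outreach, legal} — every topic.
No 2 of the 6 members cover everything (all 15 pairs fall short), so 3 is minimum.

3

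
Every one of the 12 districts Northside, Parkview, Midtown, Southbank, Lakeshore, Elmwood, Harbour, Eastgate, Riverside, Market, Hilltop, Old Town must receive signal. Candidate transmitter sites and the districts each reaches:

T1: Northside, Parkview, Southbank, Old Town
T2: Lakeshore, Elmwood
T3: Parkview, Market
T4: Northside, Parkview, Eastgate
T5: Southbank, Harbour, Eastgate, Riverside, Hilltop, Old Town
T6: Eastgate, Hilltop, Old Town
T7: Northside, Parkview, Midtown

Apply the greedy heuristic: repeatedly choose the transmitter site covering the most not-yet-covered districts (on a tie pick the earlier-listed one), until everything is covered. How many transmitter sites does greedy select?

4

Pick 1: T5 covers 6 new districts (Southbank, Harbour, Eastgate, Riverside, Hilltop, Old Town).
Pick 2: T7 covers 3 new districts (Northside, Parkview, Midtown).
Pick 3: T2 covers 2 new districts (Lakeshore, Elmwood).
Pick 4: T3 covers 1 new districts (Market).
Greedy uses 4 transmitter sites.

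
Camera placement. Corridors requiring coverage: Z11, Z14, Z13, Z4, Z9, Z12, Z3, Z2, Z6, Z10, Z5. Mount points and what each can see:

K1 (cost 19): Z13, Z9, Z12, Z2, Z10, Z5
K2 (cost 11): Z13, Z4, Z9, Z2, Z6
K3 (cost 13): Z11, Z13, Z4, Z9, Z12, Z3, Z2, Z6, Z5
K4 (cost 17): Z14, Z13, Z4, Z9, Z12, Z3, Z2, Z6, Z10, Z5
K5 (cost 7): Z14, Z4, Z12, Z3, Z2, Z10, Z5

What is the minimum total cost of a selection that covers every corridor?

K3, K5 cover every corridor at cost 13 + 7 = 20.
Any cover uses at least 2 camera mounts; among all covering selections none totals below 20.

20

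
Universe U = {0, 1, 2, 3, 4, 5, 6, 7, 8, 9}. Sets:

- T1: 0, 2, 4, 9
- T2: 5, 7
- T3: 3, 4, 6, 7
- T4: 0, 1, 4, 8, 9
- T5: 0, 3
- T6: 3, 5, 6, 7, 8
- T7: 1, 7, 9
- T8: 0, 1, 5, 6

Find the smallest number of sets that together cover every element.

3

T1, T4, T6 together cover {0, 1, 2, 3, 4, 5, 6, 7, 8, 9} — every element.
No 2 of the 8 sets cover everything (all 28 pairs fall short), so 3 is minimum.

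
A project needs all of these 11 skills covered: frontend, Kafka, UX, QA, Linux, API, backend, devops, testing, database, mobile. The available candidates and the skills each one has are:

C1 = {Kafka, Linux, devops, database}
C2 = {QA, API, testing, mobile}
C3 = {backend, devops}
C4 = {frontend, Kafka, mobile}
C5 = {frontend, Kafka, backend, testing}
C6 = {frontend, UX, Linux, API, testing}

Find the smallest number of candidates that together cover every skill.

4

C1, C2, C3, C6 together cover {frontend, Kafka, UX, QA, Linux, API, backend, devops, testing, database, mobile} — every skill.
No 3 of the 6 candidates cover everything (all 20 triples fall short), so 4 is minimum.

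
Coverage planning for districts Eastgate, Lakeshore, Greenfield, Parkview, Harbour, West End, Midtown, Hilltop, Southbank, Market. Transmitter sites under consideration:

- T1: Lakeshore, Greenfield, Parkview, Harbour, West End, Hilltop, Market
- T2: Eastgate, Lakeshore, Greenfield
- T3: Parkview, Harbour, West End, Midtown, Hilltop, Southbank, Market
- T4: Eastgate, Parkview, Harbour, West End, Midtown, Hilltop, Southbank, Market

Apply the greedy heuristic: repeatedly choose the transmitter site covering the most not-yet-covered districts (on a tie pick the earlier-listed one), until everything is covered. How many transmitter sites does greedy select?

2

Pick 1: T4 covers 8 new districts (Eastgate, Parkview, Harbour, West End, Midtown, Hilltop, Southbank, Market).
Pick 2: T1 covers 2 new districts (Lakeshore, Greenfield).
Greedy uses 2 transmitter sites.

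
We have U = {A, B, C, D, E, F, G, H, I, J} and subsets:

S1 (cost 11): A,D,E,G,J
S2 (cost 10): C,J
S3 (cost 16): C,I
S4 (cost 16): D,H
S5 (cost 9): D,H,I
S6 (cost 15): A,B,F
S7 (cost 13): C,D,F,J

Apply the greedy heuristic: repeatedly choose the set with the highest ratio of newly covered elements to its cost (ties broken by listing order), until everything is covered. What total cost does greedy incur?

Pick 1: S1 adds 5 new (A, D, E, G, J) at cost 11 (ratio 5/11).
Pick 2: S5 adds 2 new (H, I) at cost 9 (ratio 2/9).
Pick 3: S7 adds 2 new (C, F) at cost 13 (ratio 2/13).
Pick 4: S6 adds 1 new (B) at cost 15 (ratio 1/15).
Greedy total cost: 11 + 9 + 13 + 15 = 48. (The true optimum is 45, so greedy overshoots here.)

48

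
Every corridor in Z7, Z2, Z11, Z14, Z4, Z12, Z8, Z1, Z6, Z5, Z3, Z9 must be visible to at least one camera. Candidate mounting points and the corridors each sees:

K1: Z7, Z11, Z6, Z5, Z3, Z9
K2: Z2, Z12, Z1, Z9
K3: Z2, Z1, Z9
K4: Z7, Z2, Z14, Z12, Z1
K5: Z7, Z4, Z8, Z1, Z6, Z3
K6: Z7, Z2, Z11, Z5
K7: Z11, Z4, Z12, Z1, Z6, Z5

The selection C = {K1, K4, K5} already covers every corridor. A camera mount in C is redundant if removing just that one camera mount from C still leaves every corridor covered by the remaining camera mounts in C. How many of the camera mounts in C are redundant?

Drop K1: Z11, Z5, Z9 uncovered — not redundant.
Drop K4: Z2, Z14, Z12 uncovered — not redundant.
Drop K5: Z4, Z8 uncovered — not redundant.
None of the camera mounts in C is redundant.

0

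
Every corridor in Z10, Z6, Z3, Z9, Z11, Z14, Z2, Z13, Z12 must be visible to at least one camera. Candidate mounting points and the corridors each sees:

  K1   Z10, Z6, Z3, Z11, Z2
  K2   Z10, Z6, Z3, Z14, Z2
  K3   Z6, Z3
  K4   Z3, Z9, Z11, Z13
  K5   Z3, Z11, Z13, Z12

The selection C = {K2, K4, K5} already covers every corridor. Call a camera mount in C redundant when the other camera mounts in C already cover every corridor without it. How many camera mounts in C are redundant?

Drop K2: Z10, Z6, Z14, Z2 uncovered — not redundant.
Drop K4: Z9 uncovered — not redundant.
Drop K5: Z12 uncovered — not redundant.
None of the camera mounts in C is redundant.

0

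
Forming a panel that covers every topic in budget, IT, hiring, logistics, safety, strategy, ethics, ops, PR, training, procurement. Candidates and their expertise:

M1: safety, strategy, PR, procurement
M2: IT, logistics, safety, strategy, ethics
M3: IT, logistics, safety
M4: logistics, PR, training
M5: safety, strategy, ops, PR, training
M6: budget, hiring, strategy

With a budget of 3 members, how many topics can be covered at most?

10

Choosing M2, M5, M6 covers {budget, IT, hiring, logistics, safety, strategy, ethics, ops, PR, training} — 10 topics.
No choice of 3 members does better; here procurement is left uncovered.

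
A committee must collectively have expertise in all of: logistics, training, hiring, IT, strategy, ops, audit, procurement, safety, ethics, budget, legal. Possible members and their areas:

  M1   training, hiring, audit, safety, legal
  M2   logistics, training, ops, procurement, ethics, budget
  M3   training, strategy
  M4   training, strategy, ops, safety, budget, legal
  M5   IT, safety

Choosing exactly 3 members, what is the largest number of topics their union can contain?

Choosing M1, M2, M3 covers {logistics, training, hiring, strategy, ops, audit, procurement, safety, ethics, budget, legal} — 11 topics.
No choice of 3 members does better; here IT is left uncovered.

11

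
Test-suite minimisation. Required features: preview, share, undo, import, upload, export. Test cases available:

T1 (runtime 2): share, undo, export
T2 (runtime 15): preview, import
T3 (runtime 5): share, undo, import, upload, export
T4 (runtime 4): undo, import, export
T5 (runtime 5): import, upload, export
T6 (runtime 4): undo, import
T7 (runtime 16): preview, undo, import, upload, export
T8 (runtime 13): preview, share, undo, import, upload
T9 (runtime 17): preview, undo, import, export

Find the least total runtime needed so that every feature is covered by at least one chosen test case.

15

T1, T8 cover every feature at runtime 2 + 13 = 15.
Any cover uses at least 2 test cases; among all covering selections none totals below 15.
Greedy by coverage-per-runtime would pick T1, T3, T8 for 20 — worse than the optimum 15.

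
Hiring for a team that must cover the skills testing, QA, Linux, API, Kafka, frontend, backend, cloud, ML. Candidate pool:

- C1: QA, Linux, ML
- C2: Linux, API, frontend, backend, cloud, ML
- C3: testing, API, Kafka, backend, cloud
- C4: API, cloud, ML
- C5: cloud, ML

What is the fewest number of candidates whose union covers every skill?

C1, C2, C3 together cover {testing, QA, Linux, API, Kafka, frontend, backend, cloud, ML} — every skill.
No 2 of the 5 candidates cover everything (all 10 pairs fall short), so 3 is minimum.

3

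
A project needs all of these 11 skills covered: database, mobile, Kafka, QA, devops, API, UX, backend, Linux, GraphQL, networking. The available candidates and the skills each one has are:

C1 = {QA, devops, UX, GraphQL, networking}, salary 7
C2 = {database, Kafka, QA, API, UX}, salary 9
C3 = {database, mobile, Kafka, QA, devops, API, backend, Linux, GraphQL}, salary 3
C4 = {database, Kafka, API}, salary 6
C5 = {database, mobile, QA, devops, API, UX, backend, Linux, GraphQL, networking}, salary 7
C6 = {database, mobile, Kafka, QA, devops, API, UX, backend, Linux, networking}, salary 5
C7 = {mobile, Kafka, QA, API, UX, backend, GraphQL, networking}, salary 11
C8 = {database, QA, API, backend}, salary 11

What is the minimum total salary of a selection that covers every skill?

C3, C6 cover every skill at salary 3 + 5 = 8.
Any cover uses at least 2 candidates; among all covering selections none totals below 8.

8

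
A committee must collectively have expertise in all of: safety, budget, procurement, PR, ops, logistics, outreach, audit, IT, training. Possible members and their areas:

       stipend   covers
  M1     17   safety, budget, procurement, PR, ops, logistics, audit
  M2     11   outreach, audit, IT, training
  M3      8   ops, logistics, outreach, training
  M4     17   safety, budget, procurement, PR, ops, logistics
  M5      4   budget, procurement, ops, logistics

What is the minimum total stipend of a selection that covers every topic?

M1, M2 cover every topic at stipend 17 + 11 = 28.
Any cover uses at least 2 members; among all covering selections none totals below 28.
Greedy by coverage-per-stipend would pick M5, M2, M1 for 32 — worse than the optimum 28.

28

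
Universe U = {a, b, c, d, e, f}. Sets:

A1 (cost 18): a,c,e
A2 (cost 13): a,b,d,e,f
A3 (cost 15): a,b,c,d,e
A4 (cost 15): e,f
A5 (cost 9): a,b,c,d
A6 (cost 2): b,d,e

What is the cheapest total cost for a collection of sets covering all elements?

A2, A5 cover every element at cost 13 + 9 = 22.
Any cover uses at least 2 sets; among all covering selections none totals below 22.
Greedy by coverage-per-cost would pick A6, A5, A2 for 24 — worse than the optimum 22.

22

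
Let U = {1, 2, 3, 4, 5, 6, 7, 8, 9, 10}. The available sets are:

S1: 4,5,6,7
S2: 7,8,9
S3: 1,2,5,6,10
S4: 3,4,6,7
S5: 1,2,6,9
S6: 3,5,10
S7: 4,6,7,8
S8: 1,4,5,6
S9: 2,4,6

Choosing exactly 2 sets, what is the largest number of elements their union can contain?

8

Choosing S2, S3 covers {1, 2, 5, 6, 7, 8, 9, 10} — 8 elements.
No choice of 2 sets does better; here 3, 4 are left uncovered.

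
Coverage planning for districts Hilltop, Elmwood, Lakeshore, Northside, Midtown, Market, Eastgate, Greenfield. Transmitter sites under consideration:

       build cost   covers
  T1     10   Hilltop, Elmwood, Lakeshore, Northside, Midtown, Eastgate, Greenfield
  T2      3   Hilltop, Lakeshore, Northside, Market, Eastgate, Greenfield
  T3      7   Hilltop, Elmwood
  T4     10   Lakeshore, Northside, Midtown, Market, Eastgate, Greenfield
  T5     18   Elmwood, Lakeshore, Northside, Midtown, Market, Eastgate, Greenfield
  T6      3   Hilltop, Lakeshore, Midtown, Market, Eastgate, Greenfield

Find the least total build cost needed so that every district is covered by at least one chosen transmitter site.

T1, T2 cover every district at build cost 10 + 3 = 13.
Any cover uses at least 2 transmitter sites; among all covering selections none totals below 13.

13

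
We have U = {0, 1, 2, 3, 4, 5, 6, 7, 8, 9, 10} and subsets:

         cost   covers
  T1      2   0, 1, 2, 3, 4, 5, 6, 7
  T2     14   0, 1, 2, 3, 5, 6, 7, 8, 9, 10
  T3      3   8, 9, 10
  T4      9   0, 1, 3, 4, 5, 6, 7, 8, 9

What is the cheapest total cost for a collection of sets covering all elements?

T1, T3 cover every element at cost 2 + 3 = 5.
Any cover uses at least 2 sets; among all covering selections none totals below 5.

5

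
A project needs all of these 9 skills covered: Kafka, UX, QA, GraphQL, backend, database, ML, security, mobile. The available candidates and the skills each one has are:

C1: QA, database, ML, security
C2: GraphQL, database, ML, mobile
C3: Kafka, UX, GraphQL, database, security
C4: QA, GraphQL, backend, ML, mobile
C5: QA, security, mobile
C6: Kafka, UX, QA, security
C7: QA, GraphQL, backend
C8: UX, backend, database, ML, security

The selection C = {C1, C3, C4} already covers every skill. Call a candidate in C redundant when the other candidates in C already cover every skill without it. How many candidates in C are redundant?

1

Drop C1: the rest still cover every skill — redundant.
Drop C3: Kafka, UX uncovered — not redundant.
Drop C4: backend, mobile uncovered — not redundant.
1 redundant: C1.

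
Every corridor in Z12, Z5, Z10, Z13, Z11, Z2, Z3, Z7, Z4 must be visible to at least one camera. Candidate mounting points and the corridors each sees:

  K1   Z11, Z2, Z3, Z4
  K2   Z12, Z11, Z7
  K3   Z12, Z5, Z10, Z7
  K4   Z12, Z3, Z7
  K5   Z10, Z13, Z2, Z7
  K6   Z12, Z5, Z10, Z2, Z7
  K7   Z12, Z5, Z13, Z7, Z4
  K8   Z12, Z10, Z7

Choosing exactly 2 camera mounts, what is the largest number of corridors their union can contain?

Choosing K1, K3 covers {Z12, Z5, Z10, Z11, Z2, Z3, Z7, Z4} — 8 corridors.
No choice of 2 camera mounts does better; here Z13 is left uncovered.

8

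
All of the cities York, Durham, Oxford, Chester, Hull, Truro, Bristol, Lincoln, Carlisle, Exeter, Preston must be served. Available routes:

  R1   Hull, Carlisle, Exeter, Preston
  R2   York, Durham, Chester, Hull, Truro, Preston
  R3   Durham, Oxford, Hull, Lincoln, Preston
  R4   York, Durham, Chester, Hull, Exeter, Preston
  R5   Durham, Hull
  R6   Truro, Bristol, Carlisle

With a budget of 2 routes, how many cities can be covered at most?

9

Choosing R4, R6 covers {York, Durham, Chester, Hull, Truro, Bristol, Carlisle, Exeter, Preston} — 9 cities.
No choice of 2 routes does better; here Oxford, Lincoln are left uncovered.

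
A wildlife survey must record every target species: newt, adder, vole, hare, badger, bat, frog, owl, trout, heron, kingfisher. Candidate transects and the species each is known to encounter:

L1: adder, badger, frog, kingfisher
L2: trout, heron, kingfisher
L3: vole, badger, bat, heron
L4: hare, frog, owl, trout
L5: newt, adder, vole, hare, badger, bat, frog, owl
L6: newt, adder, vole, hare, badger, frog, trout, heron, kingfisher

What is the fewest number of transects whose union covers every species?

L2, L5 together cover {newt, adder, vole, hare, badger, bat, frog, owl, trout, heron, kingfisher} — every species.
No single transect contains all 11 species, so 2 is optimal.

2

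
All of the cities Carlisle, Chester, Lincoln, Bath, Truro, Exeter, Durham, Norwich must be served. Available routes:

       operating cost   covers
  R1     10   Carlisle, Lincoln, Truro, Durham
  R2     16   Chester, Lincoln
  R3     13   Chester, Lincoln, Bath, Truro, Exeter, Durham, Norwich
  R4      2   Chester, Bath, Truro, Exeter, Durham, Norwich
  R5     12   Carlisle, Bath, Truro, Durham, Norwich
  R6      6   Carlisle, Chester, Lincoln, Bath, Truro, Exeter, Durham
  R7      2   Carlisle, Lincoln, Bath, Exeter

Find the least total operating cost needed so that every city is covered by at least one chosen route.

R4, R7 cover every city at operating cost 2 + 2 = 4.
Any cover uses at least 2 routes; among all covering selections none totals below 4.

4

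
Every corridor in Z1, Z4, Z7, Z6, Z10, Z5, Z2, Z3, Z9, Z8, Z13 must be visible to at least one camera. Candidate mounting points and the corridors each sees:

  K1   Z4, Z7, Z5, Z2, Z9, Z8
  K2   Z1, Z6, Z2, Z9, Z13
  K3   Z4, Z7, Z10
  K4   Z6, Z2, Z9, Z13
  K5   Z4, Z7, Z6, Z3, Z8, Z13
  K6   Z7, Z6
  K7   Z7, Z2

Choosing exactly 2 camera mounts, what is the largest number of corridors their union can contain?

Choosing K1, K2 covers {Z1, Z4, Z7, Z6, Z5, Z2, Z9, Z8, Z13} — 9 corridors.
No choice of 2 camera mounts does better; here Z10, Z3 are left uncovered.

9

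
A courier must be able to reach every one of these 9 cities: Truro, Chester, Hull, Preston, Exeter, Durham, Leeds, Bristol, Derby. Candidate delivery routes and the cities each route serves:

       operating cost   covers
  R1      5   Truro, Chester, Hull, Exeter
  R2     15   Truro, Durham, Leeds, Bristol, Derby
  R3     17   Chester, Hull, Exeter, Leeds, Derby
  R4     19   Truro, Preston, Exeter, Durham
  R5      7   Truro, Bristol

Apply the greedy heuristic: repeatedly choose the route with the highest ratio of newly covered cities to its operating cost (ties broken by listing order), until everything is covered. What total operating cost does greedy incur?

Pick 1: R1 adds 4 new (Truro, Chester, Hull, Exeter) at operating cost 5 (ratio 4/5).
Pick 2: R2 adds 4 new (Durham, Leeds, Bristol, Derby) at operating cost 15 (ratio 4/15).
Pick 3: R4 adds 1 new (Preston) at operating cost 19 (ratio 1/19).
Greedy total operating cost: 5 + 15 + 19 = 39.

39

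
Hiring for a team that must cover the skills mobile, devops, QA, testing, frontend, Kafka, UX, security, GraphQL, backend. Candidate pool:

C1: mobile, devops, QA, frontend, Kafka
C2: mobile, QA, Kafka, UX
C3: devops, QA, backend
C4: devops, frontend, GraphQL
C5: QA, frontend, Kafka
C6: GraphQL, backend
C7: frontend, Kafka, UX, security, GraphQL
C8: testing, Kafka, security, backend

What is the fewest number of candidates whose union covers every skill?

3

C1, C7, C8 together cover {mobile, devops, QA, testing, frontend, Kafka, UX, security, GraphQL, backend} — every skill.
No 2 of the 8 candidates cover everything (all 28 pairs fall short), so 3 is minimum.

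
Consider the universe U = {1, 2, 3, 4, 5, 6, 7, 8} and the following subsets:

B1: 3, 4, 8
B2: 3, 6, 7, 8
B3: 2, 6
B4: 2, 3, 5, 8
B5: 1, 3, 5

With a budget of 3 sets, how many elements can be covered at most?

Choosing B1, B2, B4 covers {2, 3, 4, 5, 6, 7, 8} — 7 elements.
No choice of 3 sets does better; here 1 is left uncovered.

7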